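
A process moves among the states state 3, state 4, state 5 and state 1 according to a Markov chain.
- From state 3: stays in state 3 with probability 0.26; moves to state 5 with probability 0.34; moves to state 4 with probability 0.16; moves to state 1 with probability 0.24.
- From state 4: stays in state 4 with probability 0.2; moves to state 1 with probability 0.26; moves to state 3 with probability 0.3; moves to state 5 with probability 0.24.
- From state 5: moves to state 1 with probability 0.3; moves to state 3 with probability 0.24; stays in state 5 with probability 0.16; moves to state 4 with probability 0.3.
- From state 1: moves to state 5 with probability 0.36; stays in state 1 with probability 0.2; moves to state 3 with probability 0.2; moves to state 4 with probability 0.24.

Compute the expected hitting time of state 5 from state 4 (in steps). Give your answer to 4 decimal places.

3.3856

Let t(s) be the expected number of steps to first reach state 5 from state s, with t(state 5) = 0. Conditioning on the first step:
t(state 3) = 1 + 0.26·t(state 3) + 0.16·t(state 4) + 0.24·t(state 1)
t(state 4) = 1 + 0.3·t(state 3) + 0.2·t(state 4) + 0.26·t(state 1)
t(state 1) = 1 + 0.2·t(state 3) + 0.24·t(state 4) + 0.2·t(state 1)
Solving: t(state 3) = 3.0669, t(state 4) = 3.3856, t(state 1) = 3.0324.
Expected steps from state 4 to state 5: 3.3856.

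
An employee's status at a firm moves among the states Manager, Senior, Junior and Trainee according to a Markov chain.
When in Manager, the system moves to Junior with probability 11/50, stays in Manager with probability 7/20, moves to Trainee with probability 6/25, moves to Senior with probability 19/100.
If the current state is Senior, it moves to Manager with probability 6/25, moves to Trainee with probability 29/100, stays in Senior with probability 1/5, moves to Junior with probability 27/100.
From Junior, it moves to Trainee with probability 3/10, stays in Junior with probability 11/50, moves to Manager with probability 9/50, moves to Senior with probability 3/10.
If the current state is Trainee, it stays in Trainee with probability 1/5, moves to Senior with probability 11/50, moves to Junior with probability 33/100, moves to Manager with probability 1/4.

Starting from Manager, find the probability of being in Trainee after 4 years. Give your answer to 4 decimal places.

0.2567

Propagate the distribution vector 4 years from Manager.
After 0 years: (1.0000, 0.0000, 0.0000, 0.0000)
After 1 year: (0.3500, 0.1900, 0.2200, 0.2400)
After 2 years: (0.2677, 0.2233, 0.2559, 0.2531)
After 3 years: (0.2566, 0.2280, 0.2590, 0.2564)
After 4 years: (0.2553, 0.2285, 0.2596, 0.2567)
P(in Trainee after 4 years) = 0.2567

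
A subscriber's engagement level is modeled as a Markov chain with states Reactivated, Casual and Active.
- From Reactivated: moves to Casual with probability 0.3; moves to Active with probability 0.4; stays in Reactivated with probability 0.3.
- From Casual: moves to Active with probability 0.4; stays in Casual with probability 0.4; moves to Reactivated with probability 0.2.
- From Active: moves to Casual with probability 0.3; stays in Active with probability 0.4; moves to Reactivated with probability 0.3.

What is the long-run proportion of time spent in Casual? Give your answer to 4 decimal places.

Let the stationary distribution be π with π = πP and π_1 + π_2 + π_3 = 1.
π_1 = 0.3·π_1 + 0.2·π_2 + 0.3·π_3
π_2 = 0.3·π_1 + 0.4·π_2 + 0.3·π_3
Solving with the normalization constraint gives π = (0.2667, 0.3333, 0.4000).
So the stationary probability of Casual is 0.3333.

0.3333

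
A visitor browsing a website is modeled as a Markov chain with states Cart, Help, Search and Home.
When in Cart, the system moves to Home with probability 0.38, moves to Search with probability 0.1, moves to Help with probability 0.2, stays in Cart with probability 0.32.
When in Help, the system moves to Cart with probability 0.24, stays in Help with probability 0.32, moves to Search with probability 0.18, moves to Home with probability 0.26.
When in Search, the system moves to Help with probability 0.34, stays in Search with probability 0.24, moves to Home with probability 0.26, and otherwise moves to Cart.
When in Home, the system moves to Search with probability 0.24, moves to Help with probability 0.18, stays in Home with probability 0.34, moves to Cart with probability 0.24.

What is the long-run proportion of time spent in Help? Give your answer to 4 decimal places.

Let the stationary distribution be π with π = πP and π_1 + π_2 + π_3 + π_4 = 1.
π_1 = 0.32·π_1 + 0.24·π_2 + 0.16·π_3 + 0.24·π_4
π_2 = 0.2·π_1 + 0.32·π_2 + 0.34·π_3 + 0.18·π_4
π_3 = 0.1·π_1 + 0.18·π_2 + 0.24·π_3 + 0.24·π_4
Solving with the normalization constraint gives π = (0.2443, 0.2505, 0.1908, 0.3145).
So the stationary probability of Help is 0.2505.

0.2505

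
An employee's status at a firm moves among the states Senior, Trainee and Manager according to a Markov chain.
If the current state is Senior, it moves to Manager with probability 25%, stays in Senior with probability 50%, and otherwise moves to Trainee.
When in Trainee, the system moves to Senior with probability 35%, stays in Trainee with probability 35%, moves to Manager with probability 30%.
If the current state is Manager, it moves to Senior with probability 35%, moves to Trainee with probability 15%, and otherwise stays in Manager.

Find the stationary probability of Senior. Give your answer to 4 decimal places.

0.4118

Let the stationary distribution be π with π = πP and π_1 + π_2 + π_3 = 1.
π_1 = 0.5·π_1 + 0.35·π_2 + 0.35·π_3
π_2 = 0.25·π_1 + 0.35·π_2 + 0.15·π_3
Solving with the normalization constraint gives π = (0.4118, 0.2390, 0.3493).
So the stationary probability of Senior is 0.4118.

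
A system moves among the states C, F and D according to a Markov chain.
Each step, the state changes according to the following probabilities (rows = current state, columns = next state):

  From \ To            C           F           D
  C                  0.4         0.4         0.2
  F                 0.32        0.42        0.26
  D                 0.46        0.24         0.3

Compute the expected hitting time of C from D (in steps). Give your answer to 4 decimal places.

Let t(s) be the expected number of steps to first reach C from state s, with t(C) = 0. Conditioning on the first step:
t(F) = 1 + 0.42·t(F) + 0.26·t(D)
t(D) = 1 + 0.24·t(F) + 0.3·t(D)
Solving: t(F) = 2.7939, t(D) = 2.3865.
Expected steps from D to C: 2.3865.

2.3865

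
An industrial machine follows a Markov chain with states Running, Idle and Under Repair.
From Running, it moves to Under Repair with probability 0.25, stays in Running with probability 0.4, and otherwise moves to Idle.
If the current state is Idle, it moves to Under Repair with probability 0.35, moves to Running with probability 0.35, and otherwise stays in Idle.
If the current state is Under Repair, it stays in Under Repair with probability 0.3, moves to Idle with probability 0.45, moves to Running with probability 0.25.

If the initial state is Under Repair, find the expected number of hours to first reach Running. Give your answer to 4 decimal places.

3.4586

Let t(s) be the expected number of hours to first reach Running from state s, with t(Running) = 0. Conditioning on the first hour:
t(Idle) = 1 + 0.3·t(Idle) + 0.35·t(Under Repair)
t(Under Repair) = 1 + 0.45·t(Idle) + 0.3·t(Under Repair)
Solving: t(Idle) = 3.1579, t(Under Repair) = 3.4586.
Expected hours from Under Repair to Running: 3.4586.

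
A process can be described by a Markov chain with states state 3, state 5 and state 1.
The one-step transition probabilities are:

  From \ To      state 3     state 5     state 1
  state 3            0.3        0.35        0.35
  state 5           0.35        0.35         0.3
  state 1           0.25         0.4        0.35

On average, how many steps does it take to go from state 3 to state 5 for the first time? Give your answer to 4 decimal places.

2.7211

Let t(s) be the expected number of steps to first reach state 5 from state s, with t(state 5) = 0. Conditioning on the first step:
t(state 3) = 1 + 0.3·t(state 3) + 0.35·t(state 1)
t(state 1) = 1 + 0.25·t(state 3) + 0.35·t(state 1)
Solving: t(state 3) = 2.7211, t(state 1) = 2.5850.
Expected steps from state 3 to state 5: 2.7211.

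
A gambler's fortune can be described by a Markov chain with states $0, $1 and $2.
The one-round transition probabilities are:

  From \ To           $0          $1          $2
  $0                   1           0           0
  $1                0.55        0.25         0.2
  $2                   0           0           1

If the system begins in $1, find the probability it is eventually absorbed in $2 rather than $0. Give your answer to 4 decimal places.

Let h(s) be the probability of absorption at $2 starting from transient state s. Then h($2) = 1 and h($0) = 0. By first-step analysis:
h($1) = 0.55·0 + 0.25·h($1) + 0.2·1
Solving: h($1) = 0.2667.
Starting from $1, the probability is 0.2667.

0.2667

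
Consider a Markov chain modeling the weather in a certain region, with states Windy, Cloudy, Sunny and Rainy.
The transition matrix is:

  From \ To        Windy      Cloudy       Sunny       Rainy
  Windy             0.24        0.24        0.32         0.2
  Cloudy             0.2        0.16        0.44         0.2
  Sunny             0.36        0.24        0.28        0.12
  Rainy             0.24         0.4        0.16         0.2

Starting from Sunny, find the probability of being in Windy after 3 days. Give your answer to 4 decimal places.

Propagate the distribution vector 3 days from Sunny.
After 0 days: (0.0000, 0.0000, 1.0000, 0.0000)
After 1 day: (0.3600, 0.2400, 0.2800, 0.1200)
After 2 days: (0.2640, 0.2400, 0.3184, 0.1776)
After 3 days: (0.2686, 0.2492, 0.3076, 0.1745)
P(in Windy after 3 days) = 0.2686

0.2686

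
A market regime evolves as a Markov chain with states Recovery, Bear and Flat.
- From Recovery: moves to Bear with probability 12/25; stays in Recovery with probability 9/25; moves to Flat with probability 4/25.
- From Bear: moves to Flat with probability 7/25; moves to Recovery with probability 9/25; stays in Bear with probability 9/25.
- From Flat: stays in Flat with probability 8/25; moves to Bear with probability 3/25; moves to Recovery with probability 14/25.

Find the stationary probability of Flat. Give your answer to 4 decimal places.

Let the stationary distribution be π with π = πP and π_1 + π_2 + π_3 = 1.
π_1 = 0.36·π_1 + 0.36·π_2 + 0.56·π_3
π_2 = 0.48·π_1 + 0.36·π_2 + 0.12·π_3
Solving with the normalization constraint gives π = (0.4081, 0.3512, 0.2407).
So the stationary probability of Flat is 0.2407.

0.2407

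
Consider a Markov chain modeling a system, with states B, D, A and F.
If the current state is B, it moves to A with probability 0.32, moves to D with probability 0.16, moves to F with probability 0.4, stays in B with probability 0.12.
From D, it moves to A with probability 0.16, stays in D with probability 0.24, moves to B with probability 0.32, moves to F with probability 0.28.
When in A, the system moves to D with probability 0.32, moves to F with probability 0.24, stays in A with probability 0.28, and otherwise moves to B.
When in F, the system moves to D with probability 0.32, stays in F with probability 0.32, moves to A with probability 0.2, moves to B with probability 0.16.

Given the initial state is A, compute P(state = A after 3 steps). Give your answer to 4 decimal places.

0.2321

Propagate the distribution vector 3 steps from A.
After 0 steps: (0.0000, 0.0000, 1.0000, 0.0000)
After 1 step: (0.1600, 0.3200, 0.2800, 0.2400)
After 2 steps: (0.2048, 0.2688, 0.2288, 0.2976)
After 3 steps: (0.1948, 0.2657, 0.2321, 0.3073)
P(in A after 3 steps) = 0.2321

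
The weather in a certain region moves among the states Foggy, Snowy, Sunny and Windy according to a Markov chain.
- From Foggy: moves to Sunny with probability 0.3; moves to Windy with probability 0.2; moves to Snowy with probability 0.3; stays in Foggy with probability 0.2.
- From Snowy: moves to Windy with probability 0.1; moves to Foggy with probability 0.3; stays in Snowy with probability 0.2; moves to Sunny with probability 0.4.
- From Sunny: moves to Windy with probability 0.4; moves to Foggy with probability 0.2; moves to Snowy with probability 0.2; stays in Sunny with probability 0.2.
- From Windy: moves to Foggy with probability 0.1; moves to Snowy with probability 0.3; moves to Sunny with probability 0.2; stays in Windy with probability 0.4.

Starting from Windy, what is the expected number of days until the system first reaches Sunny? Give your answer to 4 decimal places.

Let t(s) be the expected number of days to first reach Sunny from state s, with t(Sunny) = 0. Conditioning on the first day:
t(Foggy) = 1 + 0.2·t(Foggy) + 0.3·t(Snowy) + 0.2·t(Windy)
t(Snowy) = 1 + 0.3·t(Foggy) + 0.2·t(Snowy) + 0.1·t(Windy)
t(Windy) = 1 + 0.1·t(Foggy) + 0.3·t(Snowy) + 0.4·t(Windy)
Solving: t(Foggy) = 3.2714, t(Snowy) = 2.9368, t(Windy) = 3.6803.
Expected days from Windy to Sunny: 3.6803.

3.6803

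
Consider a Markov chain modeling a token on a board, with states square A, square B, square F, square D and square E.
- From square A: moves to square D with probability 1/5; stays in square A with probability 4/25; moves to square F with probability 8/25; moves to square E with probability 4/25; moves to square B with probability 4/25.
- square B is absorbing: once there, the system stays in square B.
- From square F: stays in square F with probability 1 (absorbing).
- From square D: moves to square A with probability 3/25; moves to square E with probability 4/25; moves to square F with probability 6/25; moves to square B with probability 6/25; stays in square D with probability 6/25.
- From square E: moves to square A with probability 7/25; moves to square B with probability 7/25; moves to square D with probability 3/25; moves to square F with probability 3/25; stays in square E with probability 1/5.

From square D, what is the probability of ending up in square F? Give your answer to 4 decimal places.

Let h(s) be the probability of absorption at square F starting from transient state s. Then h(square F) = 1 and h(square B) = 0. By first-step analysis:
h(square A) = 0.16·h(square A) + 0.16·0 + 0.32·1 + 0.2·h(square D) + 0.16·h(square E)
h(square D) = 0.12·h(square A) + 0.24·0 + 0.24·1 + 0.24·h(square D) + 0.16·h(square E)
h(square E) = 0.28·h(square A) + 0.28·0 + 0.12·1 + 0.12·h(square D) + 0.2·h(square E)
Solving: h(square A) = 0.5810, h(square D) = 0.4976, h(square E) = 0.4280.
Starting from square D, the probability is 0.4976.

0.4976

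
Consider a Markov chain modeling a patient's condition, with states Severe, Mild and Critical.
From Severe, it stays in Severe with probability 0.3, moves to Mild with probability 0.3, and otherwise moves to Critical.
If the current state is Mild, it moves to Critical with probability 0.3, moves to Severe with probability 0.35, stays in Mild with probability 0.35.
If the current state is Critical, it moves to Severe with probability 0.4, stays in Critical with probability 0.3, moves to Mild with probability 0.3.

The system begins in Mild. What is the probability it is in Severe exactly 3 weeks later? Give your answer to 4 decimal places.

0.3494

Propagate the distribution vector 3 weeks from Mild.
After 0 weeks: (0.0000, 1.0000, 0.0000)
After 1 week: (0.3500, 0.3500, 0.3000)
After 2 weeks: (0.3475, 0.3175, 0.3350)
After 3 weeks: (0.3494, 0.3159, 0.3348)
P(in Severe after 3 weeks) = 0.3494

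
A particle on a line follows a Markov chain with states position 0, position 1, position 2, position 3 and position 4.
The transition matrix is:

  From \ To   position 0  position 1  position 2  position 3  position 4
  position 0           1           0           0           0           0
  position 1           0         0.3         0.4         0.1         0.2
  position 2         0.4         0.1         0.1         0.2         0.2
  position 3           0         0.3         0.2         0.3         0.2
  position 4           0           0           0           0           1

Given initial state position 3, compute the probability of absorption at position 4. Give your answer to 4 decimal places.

Let h(s) be the probability of absorption at position 4 starting from transient state s. Then h(position 4) = 1 and h(position 0) = 0. By first-step analysis:
h(position 1) = 0.3·h(position 1) + 0.4·h(position 2) + 0.1·h(position 3) + 0.2·1
h(position 2) = 0.4·0 + 0.1·h(position 1) + 0.1·h(position 2) + 0.2·h(position 3) + 0.2·1
h(position 3) = 0.3·h(position 1) + 0.2·h(position 2) + 0.3·h(position 3) + 0.2·1
Solving: h(position 1) = 0.6386, h(position 2) = 0.4458, h(position 3) = 0.6867.
Starting from position 3, the probability is 0.6867.

0.6867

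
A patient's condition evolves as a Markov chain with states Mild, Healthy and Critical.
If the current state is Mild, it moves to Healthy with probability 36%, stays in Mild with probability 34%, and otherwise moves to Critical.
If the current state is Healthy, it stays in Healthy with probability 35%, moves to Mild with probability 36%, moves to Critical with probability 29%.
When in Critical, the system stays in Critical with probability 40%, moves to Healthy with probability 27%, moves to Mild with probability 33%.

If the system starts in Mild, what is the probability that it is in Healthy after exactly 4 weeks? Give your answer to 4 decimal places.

0.3271

Propagate the distribution vector 4 weeks from Mild.
After 0 weeks: (1.0000, 0.0000, 0.0000)
After 1 week: (0.3400, 0.3600, 0.3000)
After 2 weeks: (0.3442, 0.3294, 0.3264)
After 3 weeks: (0.3433, 0.3273, 0.3293)
After 4 weeks: (0.3433, 0.3271, 0.3297)
P(in Healthy after 4 weeks) = 0.3271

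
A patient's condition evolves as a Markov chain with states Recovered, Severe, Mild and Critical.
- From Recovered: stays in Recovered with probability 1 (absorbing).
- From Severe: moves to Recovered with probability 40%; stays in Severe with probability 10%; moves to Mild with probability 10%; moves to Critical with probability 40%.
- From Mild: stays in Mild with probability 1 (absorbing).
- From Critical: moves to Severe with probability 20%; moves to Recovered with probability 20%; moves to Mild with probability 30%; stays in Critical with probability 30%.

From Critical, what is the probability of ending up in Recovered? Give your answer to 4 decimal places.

0.4727

Let h(s) be the probability of absorption at Recovered starting from transient state s. Then h(Recovered) = 1 and h(Mild) = 0. By first-step analysis:
h(Severe) = 0.4·1 + 0.1·h(Severe) + 0.1·0 + 0.4·h(Critical)
h(Critical) = 0.2·1 + 0.2·h(Severe) + 0.3·0 + 0.3·h(Critical)
Solving: h(Severe) = 0.6545, h(Critical) = 0.4727.
Starting from Critical, the probability is 0.4727.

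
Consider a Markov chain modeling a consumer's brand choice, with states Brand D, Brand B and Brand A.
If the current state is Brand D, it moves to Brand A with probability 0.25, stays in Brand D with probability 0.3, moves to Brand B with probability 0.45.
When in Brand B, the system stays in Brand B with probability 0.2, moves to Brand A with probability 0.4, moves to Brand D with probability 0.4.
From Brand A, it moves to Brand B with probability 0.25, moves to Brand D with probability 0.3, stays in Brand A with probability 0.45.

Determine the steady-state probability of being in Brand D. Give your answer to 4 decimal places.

0.3301

Let the stationary distribution be π with π = πP and π_1 + π_2 + π_3 = 1.
π_1 = 0.3·π_1 + 0.4·π_2 + 0.3·π_3
π_2 = 0.45·π_1 + 0.2·π_2 + 0.25·π_3
Solving with the normalization constraint gives π = (0.3301, 0.3010, 0.3689).
So the stationary probability of Brand D is 0.3301.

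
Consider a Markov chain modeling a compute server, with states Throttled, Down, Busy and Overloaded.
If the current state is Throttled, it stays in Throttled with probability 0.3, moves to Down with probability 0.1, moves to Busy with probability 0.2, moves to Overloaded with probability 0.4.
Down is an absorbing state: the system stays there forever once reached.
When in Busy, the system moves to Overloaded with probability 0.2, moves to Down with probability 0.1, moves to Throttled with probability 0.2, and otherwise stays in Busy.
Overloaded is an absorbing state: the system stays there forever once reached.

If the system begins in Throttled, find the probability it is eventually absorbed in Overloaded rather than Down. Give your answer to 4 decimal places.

Let h(s) be the probability of absorption at Overloaded starting from transient state s. Then h(Overloaded) = 1 and h(Down) = 0. By first-step analysis:
h(Throttled) = 0.3·h(Throttled) + 0.1·0 + 0.2·h(Busy) + 0.4·1
h(Busy) = 0.2·h(Throttled) + 0.1·0 + 0.5·h(Busy) + 0.2·1
Solving: h(Throttled) = 0.7742, h(Busy) = 0.7097.
Starting from Throttled, the probability is 0.7742.

0.7742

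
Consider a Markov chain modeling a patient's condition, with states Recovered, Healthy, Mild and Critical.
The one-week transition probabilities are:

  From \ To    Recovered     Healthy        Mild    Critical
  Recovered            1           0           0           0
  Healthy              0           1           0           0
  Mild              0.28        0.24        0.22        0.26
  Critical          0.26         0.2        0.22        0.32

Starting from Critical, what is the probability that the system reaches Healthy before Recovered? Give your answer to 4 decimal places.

Let h(s) be the probability of absorption at Healthy starting from transient state s. Then h(Healthy) = 1 and h(Recovered) = 0. By first-step analysis:
h(Mild) = 0.28·0 + 0.24·1 + 0.22·h(Mild) + 0.26·h(Critical)
h(Critical) = 0.26·0 + 0.2·1 + 0.22·h(Mild) + 0.32·h(Critical)
Solving: h(Mild) = 0.4548, h(Critical) = 0.4413.
Starting from Critical, the probability is 0.4413.

0.4413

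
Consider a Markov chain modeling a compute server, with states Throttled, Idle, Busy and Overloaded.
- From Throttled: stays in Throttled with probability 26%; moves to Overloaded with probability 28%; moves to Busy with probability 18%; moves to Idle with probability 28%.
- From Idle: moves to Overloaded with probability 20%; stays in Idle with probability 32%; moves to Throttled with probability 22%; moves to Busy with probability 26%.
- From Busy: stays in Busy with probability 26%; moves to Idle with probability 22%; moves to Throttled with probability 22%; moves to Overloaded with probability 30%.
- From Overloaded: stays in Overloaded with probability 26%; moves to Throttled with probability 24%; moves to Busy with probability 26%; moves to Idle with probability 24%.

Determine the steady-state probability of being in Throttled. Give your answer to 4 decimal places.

Let the stationary distribution be π with π = πP and π_1 + π_2 + π_3 + π_4 = 1.
π_1 = 0.26·π_1 + 0.22·π_2 + 0.22·π_3 + 0.24·π_4
π_2 = 0.28·π_1 + 0.32·π_2 + 0.22·π_3 + 0.24·π_4
π_3 = 0.18·π_1 + 0.26·π_2 + 0.26·π_3 + 0.26·π_4
Solving with the normalization constraint gives π = (0.2345, 0.2658, 0.2412, 0.2584).
So the stationary probability of Throttled is 0.2345.

0.2345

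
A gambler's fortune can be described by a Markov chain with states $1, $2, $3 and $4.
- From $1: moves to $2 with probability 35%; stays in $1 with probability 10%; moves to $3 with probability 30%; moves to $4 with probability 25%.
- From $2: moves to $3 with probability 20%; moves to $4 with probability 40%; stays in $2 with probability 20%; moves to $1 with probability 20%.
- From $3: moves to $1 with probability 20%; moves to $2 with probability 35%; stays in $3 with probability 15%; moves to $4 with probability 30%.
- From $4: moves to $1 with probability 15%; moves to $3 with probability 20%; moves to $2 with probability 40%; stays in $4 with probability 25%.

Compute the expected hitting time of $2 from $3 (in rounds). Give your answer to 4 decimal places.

Let t(s) be the expected number of rounds to first reach $2 from state s, with t($2) = 0. Conditioning on the first round:
t($1) = 1 + 0.1·t($1) + 0.3·t($3) + 0.25·t($4)
t($3) = 1 + 0.2·t($1) + 0.15·t($3) + 0.3·t($4)
t($4) = 1 + 0.15·t($1) + 0.2·t($3) + 0.25·t($4)
Solving: t($1) = 2.7541, t($3) = 2.7481, t($4) = 2.6170.
Expected rounds from $3 to $2: 2.7481.

2.7481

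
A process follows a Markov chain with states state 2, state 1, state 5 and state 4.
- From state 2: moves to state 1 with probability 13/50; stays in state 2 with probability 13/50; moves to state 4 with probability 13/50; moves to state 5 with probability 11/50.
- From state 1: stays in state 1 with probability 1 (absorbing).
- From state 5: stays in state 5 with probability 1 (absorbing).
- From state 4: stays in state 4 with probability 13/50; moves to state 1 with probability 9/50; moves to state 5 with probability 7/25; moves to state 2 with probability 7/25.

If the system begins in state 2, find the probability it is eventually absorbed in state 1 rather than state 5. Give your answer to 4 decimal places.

Let h(s) be the probability of absorption at state 1 starting from transient state s. Then h(state 1) = 1 and h(state 5) = 0. By first-step analysis:
h(state 2) = 0.26·h(state 2) + 0.26·1 + 0.22·0 + 0.26·h(state 4)
h(state 4) = 0.28·h(state 2) + 0.18·1 + 0.28·0 + 0.26·h(state 4)
Solving: h(state 2) = 0.5038, h(state 4) = 0.4339.
Starting from state 2, the probability is 0.5038.

0.5038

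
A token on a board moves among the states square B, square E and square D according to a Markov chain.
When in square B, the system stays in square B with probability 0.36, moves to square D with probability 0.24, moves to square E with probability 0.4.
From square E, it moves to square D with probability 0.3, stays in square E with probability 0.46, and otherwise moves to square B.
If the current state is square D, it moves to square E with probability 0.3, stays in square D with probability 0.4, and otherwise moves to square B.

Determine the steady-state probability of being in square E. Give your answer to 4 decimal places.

Let the stationary distribution be π with π = πP and π_1 + π_2 + π_3 = 1.
π_1 = 0.36·π_1 + 0.24·π_2 + 0.3·π_3
π_2 = 0.4·π_1 + 0.46·π_2 + 0.3·π_3
Solving with the normalization constraint gives π = (0.2941, 0.3922, 0.3137).
So the stationary probability of square E is 0.3922.

0.3922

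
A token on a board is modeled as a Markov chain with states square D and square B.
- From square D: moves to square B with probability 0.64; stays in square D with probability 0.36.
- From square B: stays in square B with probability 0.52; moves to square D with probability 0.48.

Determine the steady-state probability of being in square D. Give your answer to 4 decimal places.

0.4286

Let the stationary distribution be π with π = πP and π_1 + π_2 = 1.
π_1 = 0.36·π_1 + 0.48·π_2
Solving with the normalization constraint gives π = (0.4286, 0.5714).
So the stationary probability of square D is 0.4286.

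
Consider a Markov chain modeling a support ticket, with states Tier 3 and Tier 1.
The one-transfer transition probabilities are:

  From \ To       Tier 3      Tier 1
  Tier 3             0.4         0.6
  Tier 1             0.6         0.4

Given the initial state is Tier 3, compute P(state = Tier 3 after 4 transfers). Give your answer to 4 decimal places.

Propagate the distribution vector 4 transfers from Tier 3.
After 0 transfers: (1.0000, 0.0000)
After 1 transfer: (0.4000, 0.6000)
After 2 transfers: (0.5200, 0.4800)
After 3 transfers: (0.4960, 0.5040)
After 4 transfers: (0.5008, 0.4992)
P(in Tier 3 after 4 transfers) = 0.5008

0.5008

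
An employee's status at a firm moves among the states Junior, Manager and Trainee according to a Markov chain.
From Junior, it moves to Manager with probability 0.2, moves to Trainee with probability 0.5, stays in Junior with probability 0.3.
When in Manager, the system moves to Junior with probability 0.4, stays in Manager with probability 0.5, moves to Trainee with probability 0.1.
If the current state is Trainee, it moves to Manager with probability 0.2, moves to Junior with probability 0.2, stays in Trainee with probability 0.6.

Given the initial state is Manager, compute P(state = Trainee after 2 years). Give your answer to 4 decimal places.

0.3100

Sum over the intermediate state after 1 year:
P = P(Manager→Junior)·P(Junior→Trainee) + P(Manager→Manager)·P(Manager→Trainee) + P(Manager→Trainee)·P(Trainee→Trainee)
  = 0.4×0.5 + 0.5×0.1 + 0.1×0.6
  = 0.2000 + 0.0500 + 0.0600 = 0.3100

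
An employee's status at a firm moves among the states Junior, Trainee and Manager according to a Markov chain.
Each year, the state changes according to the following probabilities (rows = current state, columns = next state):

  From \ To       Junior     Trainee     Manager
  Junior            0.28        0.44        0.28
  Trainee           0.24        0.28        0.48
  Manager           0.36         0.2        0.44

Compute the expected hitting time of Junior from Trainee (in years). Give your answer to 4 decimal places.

Let t(s) be the expected number of years to first reach Junior from state s, with t(Junior) = 0. Conditioning on the first year:
t(Trainee) = 1 + 0.28·t(Trainee) + 0.48·t(Manager)
t(Manager) = 1 + 0.2·t(Trainee) + 0.44·t(Manager)
Solving: t(Trainee) = 3.3854, t(Manager) = 2.9948.
Expected years from Trainee to Junior: 3.3854.

3.3854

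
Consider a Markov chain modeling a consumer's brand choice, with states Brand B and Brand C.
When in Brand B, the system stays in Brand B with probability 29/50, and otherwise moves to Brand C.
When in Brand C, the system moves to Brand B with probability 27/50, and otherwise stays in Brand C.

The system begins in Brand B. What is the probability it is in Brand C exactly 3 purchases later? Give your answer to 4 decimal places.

Propagate the distribution vector 3 purchases from Brand B.
After 0 purchases: (1.0000, 0.0000)
After 1 purchase: (0.5800, 0.4200)
After 2 purchases: (0.5632, 0.4368)
After 3 purchases: (0.5625, 0.4375)
P(in Brand C after 3 purchases) = 0.4375

0.4375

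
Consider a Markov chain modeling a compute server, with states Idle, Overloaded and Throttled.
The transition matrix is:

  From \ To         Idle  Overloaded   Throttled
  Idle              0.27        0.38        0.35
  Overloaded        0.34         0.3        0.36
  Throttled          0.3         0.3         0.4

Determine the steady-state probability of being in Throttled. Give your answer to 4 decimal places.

Let the stationary distribution be π with π = πP and π_1 + π_2 + π_3 = 1.
π_1 = 0.27·π_1 + 0.34·π_2 + 0.3·π_3
π_2 = 0.38·π_1 + 0.3·π_2 + 0.3·π_3
Solving with the normalization constraint gives π = (0.3039, 0.3243, 0.3718).
So the stationary probability of Throttled is 0.3718.

0.3718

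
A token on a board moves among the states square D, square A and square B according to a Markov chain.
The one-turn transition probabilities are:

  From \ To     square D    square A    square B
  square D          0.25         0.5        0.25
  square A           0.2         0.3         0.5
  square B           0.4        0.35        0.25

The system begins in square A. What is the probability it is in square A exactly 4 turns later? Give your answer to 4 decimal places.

Propagate the distribution vector 4 turns from square A.
After 0 turns: (0.0000, 1.0000, 0.0000)
After 1 turn: (0.2000, 0.3000, 0.5000)
After 2 turns: (0.3100, 0.3650, 0.3250)
After 3 turns: (0.2805, 0.3783, 0.3413)
After 4 turns: (0.2823, 0.3732, 0.3446)
P(in square A after 4 turns) = 0.3732

0.3732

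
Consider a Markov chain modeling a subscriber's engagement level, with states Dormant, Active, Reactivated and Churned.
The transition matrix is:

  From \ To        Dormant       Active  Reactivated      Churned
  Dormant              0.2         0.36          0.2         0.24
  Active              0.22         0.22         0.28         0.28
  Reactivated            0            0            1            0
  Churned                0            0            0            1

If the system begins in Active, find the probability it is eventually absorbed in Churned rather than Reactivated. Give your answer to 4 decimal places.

0.5081

Let h(s) be the probability of absorption at Churned starting from transient state s. Then h(Churned) = 1 and h(Reactivated) = 0. By first-step analysis:
h(Dormant) = 0.2·h(Dormant) + 0.36·h(Active) + 0.2·0 + 0.24·1
h(Active) = 0.22·h(Dormant) + 0.22·h(Active) + 0.28·0 + 0.28·1
Solving: h(Dormant) = 0.5286, h(Active) = 0.5081.
Starting from Active, the probability is 0.5081.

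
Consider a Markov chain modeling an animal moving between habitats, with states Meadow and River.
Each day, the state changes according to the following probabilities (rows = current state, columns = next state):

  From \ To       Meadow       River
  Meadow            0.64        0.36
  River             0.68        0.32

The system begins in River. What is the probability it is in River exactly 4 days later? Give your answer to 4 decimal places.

0.3462

Propagate the distribution vector 4 days from River.
After 0 days: (0.0000, 1.0000)
After 1 day: (0.6800, 0.3200)
After 2 days: (0.6528, 0.3472)
After 3 days: (0.6539, 0.3461)
After 4 days: (0.6538, 0.3462)
P(in River after 4 days) = 0.3462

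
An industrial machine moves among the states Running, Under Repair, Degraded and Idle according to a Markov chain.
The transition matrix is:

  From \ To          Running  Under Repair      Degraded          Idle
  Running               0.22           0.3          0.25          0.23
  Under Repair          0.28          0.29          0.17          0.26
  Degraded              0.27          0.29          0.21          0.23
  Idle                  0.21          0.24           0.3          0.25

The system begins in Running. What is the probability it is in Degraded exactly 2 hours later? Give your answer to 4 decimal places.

0.2275

Propagate the distribution vector 2 hours from Running.
After 0 hours: (1.0000, 0.0000, 0.0000, 0.0000)
After 1 hour: (0.2200, 0.3000, 0.2500, 0.2300)
After 2 hours: (0.2482, 0.2807, 0.2275, 0.2436)
P(in Degraded after 2 hours) = 0.2275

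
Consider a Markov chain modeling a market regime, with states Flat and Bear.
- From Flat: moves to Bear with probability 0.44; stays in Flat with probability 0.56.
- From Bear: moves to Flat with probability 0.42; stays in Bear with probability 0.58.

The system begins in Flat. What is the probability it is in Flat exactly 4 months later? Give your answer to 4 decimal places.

0.4886

Propagate the distribution vector 4 months from Flat.
After 0 months: (1.0000, 0.0000)
After 1 month: (0.5600, 0.4400)
After 2 months: (0.4984, 0.5016)
After 3 months: (0.4898, 0.5102)
After 4 months: (0.4886, 0.5114)
P(in Flat after 4 months) = 0.4886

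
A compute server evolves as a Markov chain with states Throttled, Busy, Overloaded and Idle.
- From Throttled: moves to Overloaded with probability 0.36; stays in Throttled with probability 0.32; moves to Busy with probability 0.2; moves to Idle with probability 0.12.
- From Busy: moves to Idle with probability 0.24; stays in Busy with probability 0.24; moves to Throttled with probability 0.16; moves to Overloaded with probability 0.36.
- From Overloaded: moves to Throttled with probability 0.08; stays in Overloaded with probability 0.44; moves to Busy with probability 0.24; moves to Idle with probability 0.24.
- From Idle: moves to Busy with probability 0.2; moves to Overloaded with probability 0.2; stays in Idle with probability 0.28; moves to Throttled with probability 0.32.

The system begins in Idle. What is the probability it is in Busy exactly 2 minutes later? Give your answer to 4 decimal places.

0.2160

Propagate the distribution vector 2 minutes from Idle.
After 0 minutes: (0.0000, 0.0000, 0.0000, 1.0000)
After 1 minute: (0.3200, 0.2000, 0.2000, 0.2800)
After 2 minutes: (0.2400, 0.2160, 0.3312, 0.2128)
P(in Busy after 2 minutes) = 0.2160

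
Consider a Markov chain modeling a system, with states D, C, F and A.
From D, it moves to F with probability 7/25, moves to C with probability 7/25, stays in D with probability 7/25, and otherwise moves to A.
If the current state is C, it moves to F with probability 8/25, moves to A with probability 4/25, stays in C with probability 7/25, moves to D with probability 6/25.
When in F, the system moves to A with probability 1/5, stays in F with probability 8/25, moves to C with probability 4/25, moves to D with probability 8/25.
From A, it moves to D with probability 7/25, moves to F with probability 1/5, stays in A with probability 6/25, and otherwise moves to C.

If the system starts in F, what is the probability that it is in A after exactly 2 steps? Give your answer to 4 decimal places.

0.1888

Propagate the distribution vector 2 steps from F.
After 0 steps: (0.0000, 0.0000, 1.0000, 0.0000)
After 1 step: (0.3200, 0.1600, 0.3200, 0.2000)
After 2 steps: (0.2864, 0.2416, 0.2832, 0.1888)
P(in A after 2 steps) = 0.1888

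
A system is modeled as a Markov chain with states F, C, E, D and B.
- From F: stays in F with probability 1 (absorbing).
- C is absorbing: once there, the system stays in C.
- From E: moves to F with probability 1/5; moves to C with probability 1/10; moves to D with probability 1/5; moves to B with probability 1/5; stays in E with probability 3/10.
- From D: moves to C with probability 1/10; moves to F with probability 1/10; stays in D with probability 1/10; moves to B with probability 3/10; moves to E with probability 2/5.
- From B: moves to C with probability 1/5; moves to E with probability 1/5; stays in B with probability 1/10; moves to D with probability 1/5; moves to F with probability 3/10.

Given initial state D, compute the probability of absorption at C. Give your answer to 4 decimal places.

Let h(s) be the probability of absorption at C starting from transient state s. Then h(C) = 1 and h(F) = 0. By first-step analysis:
h(E) = 0.2·0 + 0.1·1 + 0.3·h(E) + 0.2·h(D) + 0.2·h(B)
h(D) = 0.1·0 + 0.1·1 + 0.4·h(E) + 0.1·h(D) + 0.3·h(B)
h(B) = 0.3·0 + 0.2·1 + 0.2·h(E) + 0.2·h(D) + 0.1·h(B)
Solving: h(E) = 0.3728, h(D) = 0.4087, h(B) = 0.3959.
Starting from D, the probability is 0.4087.

0.4087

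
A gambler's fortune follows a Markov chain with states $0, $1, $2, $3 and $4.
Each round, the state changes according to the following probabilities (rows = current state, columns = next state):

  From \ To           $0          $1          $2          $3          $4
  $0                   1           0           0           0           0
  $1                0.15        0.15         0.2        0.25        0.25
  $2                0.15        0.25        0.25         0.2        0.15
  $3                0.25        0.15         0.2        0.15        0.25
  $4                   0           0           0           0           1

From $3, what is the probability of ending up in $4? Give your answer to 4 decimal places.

Let h(s) be the probability of absorption at $4 starting from transient state s. Then h($4) = 1 and h($0) = 0. By first-step analysis:
h($1) = 0.15·0 + 0.15·h($1) + 0.2·h($2) + 0.25·h($3) + 0.25·1
h($2) = 0.15·0 + 0.25·h($1) + 0.25·h($2) + 0.2·h($3) + 0.15·1
h($3) = 0.25·0 + 0.15·h($1) + 0.2·h($2) + 0.15·h($3) + 0.25·1
Solving: h($1) = 0.5713, h($2) = 0.5290, h($3) = 0.5194.
Starting from $3, the probability is 0.5194.

0.5194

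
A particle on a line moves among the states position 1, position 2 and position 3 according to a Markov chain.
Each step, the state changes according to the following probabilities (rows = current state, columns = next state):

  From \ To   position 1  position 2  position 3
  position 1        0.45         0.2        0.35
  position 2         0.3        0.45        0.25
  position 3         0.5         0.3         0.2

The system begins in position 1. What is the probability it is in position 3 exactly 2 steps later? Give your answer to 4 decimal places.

0.2775

Sum over the intermediate state after 1 step:
P = P(position 1→position 1)·P(position 1→position 3) + P(position 1→position 2)·P(position 2→position 3) + P(position 1→position 3)·P(position 3→position 3)
  = 0.45×0.35 + 0.2×0.25 + 0.35×0.2
  = 0.1575 + 0.0500 + 0.0700 = 0.2775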